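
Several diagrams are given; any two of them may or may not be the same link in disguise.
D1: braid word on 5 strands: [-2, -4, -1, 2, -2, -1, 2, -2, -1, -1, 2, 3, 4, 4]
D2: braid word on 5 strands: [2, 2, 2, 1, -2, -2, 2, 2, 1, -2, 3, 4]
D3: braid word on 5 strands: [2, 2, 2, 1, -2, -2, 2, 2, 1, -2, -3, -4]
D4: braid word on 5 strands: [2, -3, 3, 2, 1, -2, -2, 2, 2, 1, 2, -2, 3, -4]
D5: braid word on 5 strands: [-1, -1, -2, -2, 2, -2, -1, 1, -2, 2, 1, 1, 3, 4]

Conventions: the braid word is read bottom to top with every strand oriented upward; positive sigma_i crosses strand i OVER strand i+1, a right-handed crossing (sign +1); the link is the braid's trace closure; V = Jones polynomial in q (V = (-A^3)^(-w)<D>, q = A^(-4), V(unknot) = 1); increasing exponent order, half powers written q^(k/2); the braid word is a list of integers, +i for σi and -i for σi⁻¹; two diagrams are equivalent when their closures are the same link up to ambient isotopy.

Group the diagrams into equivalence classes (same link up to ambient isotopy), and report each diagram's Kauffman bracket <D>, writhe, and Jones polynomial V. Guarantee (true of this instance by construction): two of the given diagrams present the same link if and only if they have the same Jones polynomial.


classes: {D1} | {D2, D3, D4} | {D5}
V(D1) = q^-6 + q^-3 + q^-2 + q^-1  [14 crossings, <D> = A^-2 + A^2 + A^6 + A^18, w = -2]
V(D2) = q + 2q^3 + q^5  [12 crossings, <D> = A^-2 + 2A^6 + A^14, w = +6]
V(D3) = q + 2q^3 + q^5  (w +2, c 12, <D> = A^-14 + 2A^-6 + A^2)
V(D4) = q + 2q^3 + q^5  [14 crossings, <D> = A^-8 + 2 + A^8, w = +4]
V(D5) = q^-3 + q^-2 + q^-1 + 1  [14 crossings, <D> = 1 + A^4 + A^8 + A^12, w = 0]
insight: 3 values of V(q) split the 5 diagrams


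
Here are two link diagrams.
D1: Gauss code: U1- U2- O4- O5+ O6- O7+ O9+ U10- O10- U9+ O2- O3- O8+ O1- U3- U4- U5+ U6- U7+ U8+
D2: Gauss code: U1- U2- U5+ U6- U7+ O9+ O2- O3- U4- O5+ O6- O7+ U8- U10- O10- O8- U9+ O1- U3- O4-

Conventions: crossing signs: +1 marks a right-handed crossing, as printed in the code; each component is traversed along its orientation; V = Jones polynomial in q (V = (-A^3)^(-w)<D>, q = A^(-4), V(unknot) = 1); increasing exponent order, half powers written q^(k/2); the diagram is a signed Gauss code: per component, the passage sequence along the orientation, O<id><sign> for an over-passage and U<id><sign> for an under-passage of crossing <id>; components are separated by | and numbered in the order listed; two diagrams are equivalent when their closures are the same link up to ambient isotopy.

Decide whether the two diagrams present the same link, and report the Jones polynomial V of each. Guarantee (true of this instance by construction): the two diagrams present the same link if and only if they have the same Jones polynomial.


equivalent: yes
D1 (bracket A^-6; 10 crossings at w = -2): V = 1
V(D2) = 1  (w -4, c 10, <D> = A^-12)
key observation: from 10 to 10 crossings by R-moves: one link, two diagrams


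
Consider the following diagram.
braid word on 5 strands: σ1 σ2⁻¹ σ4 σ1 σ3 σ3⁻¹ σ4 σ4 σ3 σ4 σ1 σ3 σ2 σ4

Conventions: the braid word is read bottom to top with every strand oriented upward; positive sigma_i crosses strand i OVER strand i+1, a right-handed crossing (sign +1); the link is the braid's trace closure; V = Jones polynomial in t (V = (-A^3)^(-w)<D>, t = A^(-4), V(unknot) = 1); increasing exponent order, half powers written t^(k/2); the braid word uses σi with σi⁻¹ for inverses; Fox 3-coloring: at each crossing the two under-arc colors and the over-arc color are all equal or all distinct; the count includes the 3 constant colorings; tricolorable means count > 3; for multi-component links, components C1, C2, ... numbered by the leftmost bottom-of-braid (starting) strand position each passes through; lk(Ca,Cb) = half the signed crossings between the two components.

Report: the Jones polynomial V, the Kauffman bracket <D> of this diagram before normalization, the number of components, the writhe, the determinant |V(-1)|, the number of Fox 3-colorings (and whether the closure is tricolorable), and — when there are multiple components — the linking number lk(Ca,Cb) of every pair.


V = t^3 + 2t^5 - t^6 + 2t^7 - 2t^8 + 2t^9 - t^10 + t^11
<D> = A^-14 - A^-10 + 2A^-6 - 2A^-2 + 2A^2 - A^6 + 2A^10 + A^18 (w = +10)
3 components over 14 crossings, w = +10
lk(C1,C2): +1
lk(C1,C3) = +3
linking number lk(C2,C3) = 0
9 Fox colorings among 3^14, |V(-1)| = 12: tricolorable
why: summing lk over 3 pairs gives +4


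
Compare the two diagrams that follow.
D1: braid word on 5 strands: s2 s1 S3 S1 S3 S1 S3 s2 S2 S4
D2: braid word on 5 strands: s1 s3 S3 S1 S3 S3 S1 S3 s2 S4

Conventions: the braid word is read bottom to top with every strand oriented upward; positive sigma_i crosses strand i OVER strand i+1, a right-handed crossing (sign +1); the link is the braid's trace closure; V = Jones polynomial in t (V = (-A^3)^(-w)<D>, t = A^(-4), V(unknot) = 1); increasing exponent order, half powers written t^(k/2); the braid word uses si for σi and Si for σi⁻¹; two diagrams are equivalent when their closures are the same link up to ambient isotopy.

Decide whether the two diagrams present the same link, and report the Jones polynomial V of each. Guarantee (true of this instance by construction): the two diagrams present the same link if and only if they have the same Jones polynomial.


equivalent: yes
D1 (bracket A^-8 + 1 - A^4; 10 crossings at w = -4): V = -t^-4 + t^-3 + t^-1
V(D2) = -t^-4 + t^-3 + t^-1  (w -4, c 10, <D> = A^-8 + 1 - A^4)
key observation: Markov moves rewrite D1 (10 crossings) into D2 (10)


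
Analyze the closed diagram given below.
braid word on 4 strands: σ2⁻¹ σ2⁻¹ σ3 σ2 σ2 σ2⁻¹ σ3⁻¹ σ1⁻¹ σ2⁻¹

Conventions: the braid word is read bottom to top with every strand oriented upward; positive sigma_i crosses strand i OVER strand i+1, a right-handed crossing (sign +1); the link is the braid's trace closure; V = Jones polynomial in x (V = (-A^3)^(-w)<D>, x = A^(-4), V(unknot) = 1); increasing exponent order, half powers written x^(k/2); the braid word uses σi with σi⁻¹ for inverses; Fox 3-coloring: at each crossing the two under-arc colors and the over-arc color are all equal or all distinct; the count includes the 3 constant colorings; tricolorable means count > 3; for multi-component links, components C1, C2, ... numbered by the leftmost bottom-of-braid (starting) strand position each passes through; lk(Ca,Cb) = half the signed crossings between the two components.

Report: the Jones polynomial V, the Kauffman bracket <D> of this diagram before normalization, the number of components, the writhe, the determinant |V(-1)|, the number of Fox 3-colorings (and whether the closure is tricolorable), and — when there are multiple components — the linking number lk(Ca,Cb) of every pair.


V = -x^-4 + x^-3 + x^-1
<D> = -A^-5 - A^3 + A^7 (w = -3)
1 component over 9 crossings, w = -3
9 Fox colorings among 3^9, |V(-1)| = 3: tricolorable
why: w = -3 (over 9 crossings) is diagram-only; (-A^3)^(3) removes it from V


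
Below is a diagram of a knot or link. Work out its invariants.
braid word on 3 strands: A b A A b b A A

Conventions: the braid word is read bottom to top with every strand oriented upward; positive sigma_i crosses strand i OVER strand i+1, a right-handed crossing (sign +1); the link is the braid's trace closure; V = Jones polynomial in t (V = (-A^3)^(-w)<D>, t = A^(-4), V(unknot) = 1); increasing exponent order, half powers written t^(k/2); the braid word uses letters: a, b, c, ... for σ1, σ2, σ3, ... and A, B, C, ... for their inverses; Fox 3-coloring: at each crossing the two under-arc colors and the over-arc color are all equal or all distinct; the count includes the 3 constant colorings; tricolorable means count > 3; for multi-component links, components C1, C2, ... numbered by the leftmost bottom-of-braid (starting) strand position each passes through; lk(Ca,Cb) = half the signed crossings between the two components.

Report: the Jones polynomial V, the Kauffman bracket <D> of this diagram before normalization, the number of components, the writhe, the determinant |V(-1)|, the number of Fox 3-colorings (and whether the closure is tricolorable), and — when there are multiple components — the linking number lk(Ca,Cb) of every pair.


V(t) = -t^-6 + 2t^-5 - 4t^-4 + 5t^-3 - 4t^-2 + 5t^-1 - 3 + 2t - t^2
bracket: -A^-14 + 2A^-10 - 3A^-6 + 5A^-2 - 4A^2 + 5A^6 - 4A^10 + 2A^14 - A^18, w = -2
1 component, writhe -2, over 8 crossings
det 27, colorings 9 of 3^8 — tricolorable
observation: w = -2 shifts under R1 moves; the (-A^3)^(2) factor cancels that in V


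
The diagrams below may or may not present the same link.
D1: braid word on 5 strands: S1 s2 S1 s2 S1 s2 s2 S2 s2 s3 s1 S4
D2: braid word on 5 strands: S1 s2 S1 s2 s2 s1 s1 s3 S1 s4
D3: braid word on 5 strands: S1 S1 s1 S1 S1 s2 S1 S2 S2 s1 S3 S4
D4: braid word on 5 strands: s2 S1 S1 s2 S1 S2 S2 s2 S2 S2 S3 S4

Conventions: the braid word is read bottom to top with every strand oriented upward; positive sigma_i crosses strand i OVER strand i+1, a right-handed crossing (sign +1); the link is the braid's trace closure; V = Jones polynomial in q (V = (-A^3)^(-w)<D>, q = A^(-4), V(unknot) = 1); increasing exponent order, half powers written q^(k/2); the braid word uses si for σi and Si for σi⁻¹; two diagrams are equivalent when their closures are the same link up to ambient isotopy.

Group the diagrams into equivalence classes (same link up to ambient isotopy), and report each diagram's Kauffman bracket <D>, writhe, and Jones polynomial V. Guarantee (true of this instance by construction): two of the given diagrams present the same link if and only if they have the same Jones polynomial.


equivalence classes: {D1} | {D2} | {D3, D4}
D1 (bracket A^-14 - 2A^-10 + 2A^-6 - 2A^-2 + 2A^2 - A^6 + A^10; 12 crossings at w = +2): V = q^-1 - 1 + 2q - 2q^2 + 2q^3 - 2q^4 + q^5
V(D2) = q + q^3 - q^4  (w +4, c 10, <D> = -A^-4 + 1 + A^8)
V(D3) = -q^-6 + q^-5 - q^-4 + 2q^-3 - q^-2 + q^-1  [12 crossings, <D> = A^-14 - A^-10 + 2A^-6 - A^-2 + A^2 - A^6, w = -6]
V(D4) = -q^-6 + q^-5 - q^-4 + 2q^-3 - q^-2 + q^-1  (w -6, c 12, <D> = A^-14 - A^-10 + 2A^-6 - A^-2 + A^2 - A^6)
key observation: V(q) takes 3 values over 4 diagrams, fixing the grouping


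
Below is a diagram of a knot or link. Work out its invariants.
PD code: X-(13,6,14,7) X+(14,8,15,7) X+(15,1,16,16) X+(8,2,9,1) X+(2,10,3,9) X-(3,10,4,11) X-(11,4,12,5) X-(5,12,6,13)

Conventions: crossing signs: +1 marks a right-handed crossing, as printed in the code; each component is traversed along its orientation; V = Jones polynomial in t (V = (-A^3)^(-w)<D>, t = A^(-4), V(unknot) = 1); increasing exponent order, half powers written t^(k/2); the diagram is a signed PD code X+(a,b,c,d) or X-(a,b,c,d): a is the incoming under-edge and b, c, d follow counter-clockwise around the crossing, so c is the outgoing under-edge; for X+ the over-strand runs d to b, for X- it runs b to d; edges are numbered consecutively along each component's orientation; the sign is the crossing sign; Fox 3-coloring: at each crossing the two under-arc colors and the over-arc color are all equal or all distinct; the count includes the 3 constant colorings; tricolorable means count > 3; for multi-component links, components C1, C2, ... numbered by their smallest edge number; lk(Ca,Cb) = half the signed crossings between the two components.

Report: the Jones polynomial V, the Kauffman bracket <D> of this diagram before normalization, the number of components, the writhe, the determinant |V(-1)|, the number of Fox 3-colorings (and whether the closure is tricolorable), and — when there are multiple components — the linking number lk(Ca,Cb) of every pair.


Jones polynomial: V(t) = 1
<D> = 1; writhe 0
components 1, writhe 0 (8 crossings)
3-colorings: 3 of 3^8, det 1 — not tricolorable
note: w = 0 shifts under R1 moves; the (-A^3)^(0) factor cancels that in V


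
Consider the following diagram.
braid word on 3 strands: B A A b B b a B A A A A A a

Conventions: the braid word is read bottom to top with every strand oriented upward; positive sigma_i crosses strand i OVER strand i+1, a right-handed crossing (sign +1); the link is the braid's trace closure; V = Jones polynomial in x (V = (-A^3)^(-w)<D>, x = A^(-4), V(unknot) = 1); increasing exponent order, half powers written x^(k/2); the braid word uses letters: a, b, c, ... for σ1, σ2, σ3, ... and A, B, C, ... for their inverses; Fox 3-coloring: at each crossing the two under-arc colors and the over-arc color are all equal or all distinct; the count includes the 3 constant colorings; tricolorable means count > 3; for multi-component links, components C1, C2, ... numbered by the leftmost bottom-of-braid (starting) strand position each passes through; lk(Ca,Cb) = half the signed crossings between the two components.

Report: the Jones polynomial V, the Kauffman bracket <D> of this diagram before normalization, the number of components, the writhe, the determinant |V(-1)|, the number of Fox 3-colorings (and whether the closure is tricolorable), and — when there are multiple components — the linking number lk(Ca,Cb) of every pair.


V = x^-8 - 2x^-7 + x^-6 - 2x^-5 + 2x^-4 + x^-2
<D> = A^-10 + 2A^-2 - 2A^2 + A^6 - 2A^10 + A^14 (w = -6)
1 component over 14 crossings, w = -6
27 Fox colorings among 3^14, |V(-1)| = 9: tricolorable
why: |V(-1)| = 9: so tricolorable, since 3 divides 9


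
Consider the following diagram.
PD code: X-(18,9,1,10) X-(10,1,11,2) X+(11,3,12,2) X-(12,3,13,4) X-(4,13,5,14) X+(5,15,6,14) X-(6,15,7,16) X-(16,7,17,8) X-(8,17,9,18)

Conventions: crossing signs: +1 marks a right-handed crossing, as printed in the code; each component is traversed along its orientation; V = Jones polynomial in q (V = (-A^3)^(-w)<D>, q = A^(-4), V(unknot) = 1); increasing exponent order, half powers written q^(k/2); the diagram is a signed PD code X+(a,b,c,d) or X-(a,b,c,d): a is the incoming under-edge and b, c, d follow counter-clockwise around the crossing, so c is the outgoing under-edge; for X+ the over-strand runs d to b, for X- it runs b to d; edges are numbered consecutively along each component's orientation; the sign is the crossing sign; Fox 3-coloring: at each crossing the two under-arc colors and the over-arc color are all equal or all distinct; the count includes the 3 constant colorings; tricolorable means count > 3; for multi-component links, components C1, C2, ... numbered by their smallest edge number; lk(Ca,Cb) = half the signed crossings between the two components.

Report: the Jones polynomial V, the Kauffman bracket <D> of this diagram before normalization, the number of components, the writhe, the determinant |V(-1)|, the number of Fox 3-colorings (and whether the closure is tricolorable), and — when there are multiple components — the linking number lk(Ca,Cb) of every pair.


V(q) = -q^-7 + q^-6 - q^-5 + q^-4 + q^-2
bracket: -A^-7 - A + A^5 - A^9 + A^13, w = -5
1 component, writhe -5, over 9 crossings
det 5, colorings 3 of 3^9 — not tricolorable
observation: w = -5 shifts under R1 moves; the (-A^3)^(5) factor cancels that in V


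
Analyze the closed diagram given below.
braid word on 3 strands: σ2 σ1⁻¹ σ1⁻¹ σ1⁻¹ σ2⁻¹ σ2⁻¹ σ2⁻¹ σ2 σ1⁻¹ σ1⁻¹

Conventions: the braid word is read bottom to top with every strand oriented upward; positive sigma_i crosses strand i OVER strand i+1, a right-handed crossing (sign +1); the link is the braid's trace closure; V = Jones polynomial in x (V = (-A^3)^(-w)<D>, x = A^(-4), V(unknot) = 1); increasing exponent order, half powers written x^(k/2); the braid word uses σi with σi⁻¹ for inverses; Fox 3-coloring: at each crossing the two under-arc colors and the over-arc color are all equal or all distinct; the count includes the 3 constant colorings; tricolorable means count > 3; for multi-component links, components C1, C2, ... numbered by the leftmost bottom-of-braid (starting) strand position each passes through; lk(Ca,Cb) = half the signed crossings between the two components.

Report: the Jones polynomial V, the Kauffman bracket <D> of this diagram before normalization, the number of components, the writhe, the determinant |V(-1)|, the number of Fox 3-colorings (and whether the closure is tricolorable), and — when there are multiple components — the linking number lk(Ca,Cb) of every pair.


V(x) = -x^-9 + 2x^-8 - 3x^-7 + 3x^-6 - 3x^-5 + 3x^-4 - x^-3 + x^-2
bracket: A^-10 - A^-6 + 3A^-2 - 3A^2 + 3A^6 - 3A^10 + 2A^14 - A^18, w = -6
1 component, writhe -6, over 10 crossings
det 17, colorings 3 of 3^10 — not tricolorable
observation: V spans 7 powers of x: at least 7 crossings in any diagram


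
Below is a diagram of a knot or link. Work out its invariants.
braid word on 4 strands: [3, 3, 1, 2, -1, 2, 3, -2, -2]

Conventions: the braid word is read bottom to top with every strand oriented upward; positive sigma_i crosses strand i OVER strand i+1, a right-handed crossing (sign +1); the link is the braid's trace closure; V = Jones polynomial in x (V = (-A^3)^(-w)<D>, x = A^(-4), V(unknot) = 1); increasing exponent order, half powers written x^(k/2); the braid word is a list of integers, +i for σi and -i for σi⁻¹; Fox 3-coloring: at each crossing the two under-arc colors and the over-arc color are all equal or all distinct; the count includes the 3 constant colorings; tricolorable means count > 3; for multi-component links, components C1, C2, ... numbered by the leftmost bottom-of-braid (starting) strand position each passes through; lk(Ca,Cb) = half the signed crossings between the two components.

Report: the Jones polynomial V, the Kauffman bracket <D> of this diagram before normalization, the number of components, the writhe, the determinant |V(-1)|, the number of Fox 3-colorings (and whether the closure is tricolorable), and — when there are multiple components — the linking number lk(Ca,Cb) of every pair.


V = 1
<D> = -A^9 (w = +3)
1 component over 9 crossings, w = +3
3 Fox colorings among 3^9, |V(-1)| = 1: not tricolorable
why: det 1 = |V(-1)|; not divisible by 3, so not tricolorable


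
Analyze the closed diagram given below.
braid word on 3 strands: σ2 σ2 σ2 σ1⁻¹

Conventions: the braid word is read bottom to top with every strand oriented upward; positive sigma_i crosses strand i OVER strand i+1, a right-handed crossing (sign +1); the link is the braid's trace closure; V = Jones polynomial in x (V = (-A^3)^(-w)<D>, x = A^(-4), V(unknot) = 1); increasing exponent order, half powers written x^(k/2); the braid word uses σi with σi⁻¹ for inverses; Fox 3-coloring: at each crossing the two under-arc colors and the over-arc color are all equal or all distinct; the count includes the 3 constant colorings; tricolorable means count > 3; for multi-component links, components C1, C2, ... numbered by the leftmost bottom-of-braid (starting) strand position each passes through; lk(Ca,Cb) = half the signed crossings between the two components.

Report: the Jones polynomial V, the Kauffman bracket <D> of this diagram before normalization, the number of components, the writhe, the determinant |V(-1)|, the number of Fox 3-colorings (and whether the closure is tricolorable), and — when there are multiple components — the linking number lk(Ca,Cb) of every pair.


V(x) = x + x^3 - x^4
bracket: -A^-10 + A^-6 + A^2, w = +2
1 component, writhe +2, over 4 crossings
det 3, colorings 9 of 3^4 — tricolorable
observation: w = +2 (over 4 crossings) is diagram-only; (-A^3)^(-2) removes it from V


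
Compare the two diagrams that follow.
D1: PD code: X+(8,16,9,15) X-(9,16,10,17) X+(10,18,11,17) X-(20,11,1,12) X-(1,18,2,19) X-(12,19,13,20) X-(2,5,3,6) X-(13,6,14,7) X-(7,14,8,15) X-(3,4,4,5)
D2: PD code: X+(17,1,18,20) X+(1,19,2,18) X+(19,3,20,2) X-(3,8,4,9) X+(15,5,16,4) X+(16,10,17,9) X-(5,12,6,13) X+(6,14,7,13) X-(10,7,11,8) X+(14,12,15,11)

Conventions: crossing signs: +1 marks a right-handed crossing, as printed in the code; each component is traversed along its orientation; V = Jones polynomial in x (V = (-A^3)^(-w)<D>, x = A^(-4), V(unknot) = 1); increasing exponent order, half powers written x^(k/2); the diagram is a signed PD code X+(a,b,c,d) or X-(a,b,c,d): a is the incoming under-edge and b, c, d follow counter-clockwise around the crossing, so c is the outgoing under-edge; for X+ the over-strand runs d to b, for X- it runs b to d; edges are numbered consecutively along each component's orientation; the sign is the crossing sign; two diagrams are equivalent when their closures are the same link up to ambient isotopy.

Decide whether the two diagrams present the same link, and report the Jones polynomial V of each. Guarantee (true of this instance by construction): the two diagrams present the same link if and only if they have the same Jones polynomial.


same link: no
V(D1) = -x^-4 + x^-3 + x^-1  [10 crossings, <D> = A^-14 + A^-6 - A^-2, w = -6]
V(D2) = x + x^3 - x^4  [10 crossings, <D> = -A^-4 + 1 + A^8, w = +4]
insight: 2 values of V(x) split the 2 diagrams


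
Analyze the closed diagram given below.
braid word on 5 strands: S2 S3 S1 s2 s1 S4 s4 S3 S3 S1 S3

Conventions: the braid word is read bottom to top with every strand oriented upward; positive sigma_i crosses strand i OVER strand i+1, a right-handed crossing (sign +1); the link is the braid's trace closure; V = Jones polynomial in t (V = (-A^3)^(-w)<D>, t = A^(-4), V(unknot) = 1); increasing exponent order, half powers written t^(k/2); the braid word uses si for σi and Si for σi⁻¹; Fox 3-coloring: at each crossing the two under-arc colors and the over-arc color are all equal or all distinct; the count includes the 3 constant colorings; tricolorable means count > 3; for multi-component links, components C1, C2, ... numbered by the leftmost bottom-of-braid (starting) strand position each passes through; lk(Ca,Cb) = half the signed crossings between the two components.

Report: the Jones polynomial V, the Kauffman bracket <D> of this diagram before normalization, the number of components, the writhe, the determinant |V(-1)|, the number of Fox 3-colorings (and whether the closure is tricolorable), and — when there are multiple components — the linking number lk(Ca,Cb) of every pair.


V = t^(-9/2) - t^(-5/2) - t^(-3/2) - t^(-1/2)
<D> = A^-13 + A^-9 + A^-5 - A^3 (w = -5)
2 components over 11 crossings, w = -5
lk(C1,C2): 0
27 Fox colorings among 3^12, |V(-1)| = 0: tricolorable
why: w = -5 shifts under R1 moves; the (-A^3)^(5) factor cancels that in V


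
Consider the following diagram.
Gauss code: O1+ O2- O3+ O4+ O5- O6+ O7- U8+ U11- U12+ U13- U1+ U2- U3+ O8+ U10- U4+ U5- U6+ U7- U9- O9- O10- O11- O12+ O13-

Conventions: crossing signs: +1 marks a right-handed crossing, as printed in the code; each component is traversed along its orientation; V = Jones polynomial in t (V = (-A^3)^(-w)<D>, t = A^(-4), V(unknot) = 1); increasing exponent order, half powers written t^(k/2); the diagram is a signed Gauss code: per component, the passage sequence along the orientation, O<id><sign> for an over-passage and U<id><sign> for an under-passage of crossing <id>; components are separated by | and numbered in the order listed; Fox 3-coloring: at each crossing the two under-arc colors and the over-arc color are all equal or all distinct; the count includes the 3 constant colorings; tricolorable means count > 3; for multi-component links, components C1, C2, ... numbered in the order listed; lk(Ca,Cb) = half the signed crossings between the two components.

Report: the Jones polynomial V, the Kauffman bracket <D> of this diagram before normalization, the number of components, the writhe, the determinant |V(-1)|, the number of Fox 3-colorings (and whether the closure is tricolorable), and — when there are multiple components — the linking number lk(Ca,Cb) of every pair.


Jones polynomial: V(t) = 1
<D> = -A^-3; writhe -1
components 1, writhe -1 (13 crossings)
3-colorings: 3 of 3^13, det 1 — not tricolorable
note: w = -1 shifts under R1 moves; the (-A^3)^(1) factor cancels that in V


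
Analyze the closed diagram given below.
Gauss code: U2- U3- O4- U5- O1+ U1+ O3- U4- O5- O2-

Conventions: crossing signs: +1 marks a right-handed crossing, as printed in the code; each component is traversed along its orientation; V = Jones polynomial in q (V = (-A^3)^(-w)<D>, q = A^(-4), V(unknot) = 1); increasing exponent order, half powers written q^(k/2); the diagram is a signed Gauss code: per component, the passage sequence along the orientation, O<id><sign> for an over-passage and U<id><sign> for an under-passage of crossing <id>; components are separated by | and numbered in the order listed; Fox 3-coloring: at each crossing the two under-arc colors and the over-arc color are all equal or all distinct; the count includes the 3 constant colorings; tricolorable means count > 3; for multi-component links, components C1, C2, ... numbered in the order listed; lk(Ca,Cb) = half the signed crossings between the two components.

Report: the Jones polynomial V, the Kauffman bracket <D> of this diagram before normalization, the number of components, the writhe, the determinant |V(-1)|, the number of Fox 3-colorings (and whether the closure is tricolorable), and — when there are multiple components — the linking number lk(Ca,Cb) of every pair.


Jones polynomial: V(q) = -q^-4 + q^-3 + q^-1
<D> = -A^-5 - A^3 + A^7; writhe -3
components 1, writhe -3 (5 crossings)
3-colorings: 9 of 3^5, det 3 — tricolorable
note: the span of V is 3, forcing >= 3 crossings in any diagram


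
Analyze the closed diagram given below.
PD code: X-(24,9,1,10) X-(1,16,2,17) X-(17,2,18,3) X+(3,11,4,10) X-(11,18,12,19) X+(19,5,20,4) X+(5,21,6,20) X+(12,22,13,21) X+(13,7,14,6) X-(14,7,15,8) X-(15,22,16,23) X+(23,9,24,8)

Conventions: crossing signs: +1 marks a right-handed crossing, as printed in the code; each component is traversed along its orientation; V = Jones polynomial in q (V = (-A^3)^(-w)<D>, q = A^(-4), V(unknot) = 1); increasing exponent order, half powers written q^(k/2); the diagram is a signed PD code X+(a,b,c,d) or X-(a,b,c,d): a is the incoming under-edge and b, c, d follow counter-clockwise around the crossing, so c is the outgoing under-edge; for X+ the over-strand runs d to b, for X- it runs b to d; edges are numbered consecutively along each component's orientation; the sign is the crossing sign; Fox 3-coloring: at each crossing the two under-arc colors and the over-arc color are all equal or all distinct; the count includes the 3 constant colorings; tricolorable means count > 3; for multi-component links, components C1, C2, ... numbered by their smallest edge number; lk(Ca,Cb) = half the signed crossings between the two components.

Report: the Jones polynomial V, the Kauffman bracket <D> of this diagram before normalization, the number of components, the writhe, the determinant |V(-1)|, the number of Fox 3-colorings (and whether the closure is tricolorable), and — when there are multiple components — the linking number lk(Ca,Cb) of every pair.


V = -q^-3 + 2q^-2 - 2q^-1 + 3 - 2q + 2q^2 - q^3
<D> = -A^-12 + 2A^-8 - 2A^-4 + 3 - 2A^4 + 2A^8 - A^12 (w = 0)
1 component over 12 crossings, w = 0
3 Fox colorings among 3^12, |V(-1)| = 13: not tricolorable
why: the span of V is 6, forcing >= 6 crossings in any diagram


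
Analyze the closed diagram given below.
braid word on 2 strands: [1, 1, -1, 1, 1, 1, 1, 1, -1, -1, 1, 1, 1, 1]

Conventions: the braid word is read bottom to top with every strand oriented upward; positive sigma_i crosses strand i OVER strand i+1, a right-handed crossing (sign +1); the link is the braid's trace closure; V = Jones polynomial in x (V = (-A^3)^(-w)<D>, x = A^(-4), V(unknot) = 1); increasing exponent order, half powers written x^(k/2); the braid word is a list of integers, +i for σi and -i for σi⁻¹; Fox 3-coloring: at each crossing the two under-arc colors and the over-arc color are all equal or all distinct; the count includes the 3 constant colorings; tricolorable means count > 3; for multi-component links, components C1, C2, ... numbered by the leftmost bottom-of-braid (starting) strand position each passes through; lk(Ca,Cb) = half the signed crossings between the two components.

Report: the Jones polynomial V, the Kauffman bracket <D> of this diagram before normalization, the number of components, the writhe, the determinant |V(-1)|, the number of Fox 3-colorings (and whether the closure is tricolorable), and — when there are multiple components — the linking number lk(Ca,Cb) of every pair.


V = -x^(7/2) - x^(11/2) + x^(13/2) - x^(15/2) + x^(17/2) - x^(19/2) + x^(21/2) - x^(23/2)
<D> = -A^-22 + A^-18 - A^-14 + A^-10 - A^-6 + A^-2 - A^2 - A^10 (w = +8)
2 components over 14 crossings, w = +8
lk(C1,C2): +4
3 Fox colorings among 3^14, |V(-1)| = 8: not tricolorable
why: w = +8 shifts under R1 moves; the (-A^3)^(-8) factor cancels that in V


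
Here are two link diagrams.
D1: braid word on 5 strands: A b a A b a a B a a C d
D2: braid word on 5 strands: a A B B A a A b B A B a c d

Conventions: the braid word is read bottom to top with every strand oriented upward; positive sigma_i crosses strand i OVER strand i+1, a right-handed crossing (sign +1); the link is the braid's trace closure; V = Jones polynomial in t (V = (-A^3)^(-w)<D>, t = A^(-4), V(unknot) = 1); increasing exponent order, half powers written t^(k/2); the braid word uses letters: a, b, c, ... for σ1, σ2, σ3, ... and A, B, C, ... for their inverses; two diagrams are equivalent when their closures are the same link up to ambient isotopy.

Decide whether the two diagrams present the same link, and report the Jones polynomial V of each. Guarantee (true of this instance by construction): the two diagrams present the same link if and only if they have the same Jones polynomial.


equivalent: no
D1 (bracket -A^-12 + A^-8 - A^-4 + 2 - A^4 + A^8; 12 crossings at w = +4): V = t - t^2 + 2t^3 - t^4 + t^5 - t^6
V(D2) = -t^-6 + t^-5 - t^-4 + 2t^-3 - t^-2 + t^-1  [14 crossings, <D> = A^-2 - A^2 + 2A^6 - A^10 + A^14 - A^18, w = -2]
observation: V(t) takes 2 values over 2 diagrams, fixing the grouping


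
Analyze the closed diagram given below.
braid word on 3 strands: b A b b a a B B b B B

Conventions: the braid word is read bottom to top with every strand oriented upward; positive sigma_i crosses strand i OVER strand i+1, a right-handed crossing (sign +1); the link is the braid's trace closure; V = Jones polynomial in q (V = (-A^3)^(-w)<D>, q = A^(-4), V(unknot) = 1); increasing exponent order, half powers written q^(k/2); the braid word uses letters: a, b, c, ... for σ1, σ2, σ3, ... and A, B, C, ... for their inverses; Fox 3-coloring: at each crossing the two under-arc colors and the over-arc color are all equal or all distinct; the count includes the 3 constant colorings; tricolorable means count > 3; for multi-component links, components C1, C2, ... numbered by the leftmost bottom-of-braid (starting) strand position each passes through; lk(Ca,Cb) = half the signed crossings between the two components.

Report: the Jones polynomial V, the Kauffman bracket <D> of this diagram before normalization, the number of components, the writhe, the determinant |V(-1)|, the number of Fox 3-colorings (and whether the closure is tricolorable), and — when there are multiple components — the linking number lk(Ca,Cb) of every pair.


V = -q^(-3/2) + q^(-1/2) - 2q^(1/2) + q^(3/2) - 2q^(5/2) + q^(7/2)
<D> = -A^-11 + 2A^-7 - A^-3 + 2A - A^5 + A^9 (w = +1)
2 components over 11 crossings, w = +1
lk(C1,C2): 0
3 Fox colorings among 3^11, |V(-1)| = 8: not tricolorable
why: inverse pairs cancel, leaving σ2 σ1⁻¹ σ2 σ2 σ1 σ1 σ2⁻¹ σ2⁻¹ σ2⁻¹


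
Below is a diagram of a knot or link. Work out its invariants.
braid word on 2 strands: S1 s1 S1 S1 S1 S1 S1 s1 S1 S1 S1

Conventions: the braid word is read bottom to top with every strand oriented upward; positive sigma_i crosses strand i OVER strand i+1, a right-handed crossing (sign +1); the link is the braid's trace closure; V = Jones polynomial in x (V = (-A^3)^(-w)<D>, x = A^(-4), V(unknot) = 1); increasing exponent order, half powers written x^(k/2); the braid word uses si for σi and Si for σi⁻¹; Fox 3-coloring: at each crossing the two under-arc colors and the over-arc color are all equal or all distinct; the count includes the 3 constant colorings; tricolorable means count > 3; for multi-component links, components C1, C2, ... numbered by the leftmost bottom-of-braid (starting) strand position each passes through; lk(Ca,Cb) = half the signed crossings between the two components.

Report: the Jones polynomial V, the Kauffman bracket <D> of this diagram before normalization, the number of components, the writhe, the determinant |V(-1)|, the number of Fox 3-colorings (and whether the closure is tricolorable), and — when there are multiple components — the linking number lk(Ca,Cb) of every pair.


Jones polynomial: V(x) = -x^-10 + x^-9 - x^-8 + x^-7 - x^-6 + x^-5 + x^-3
<D> = -A^-9 - A^-1 + A^3 - A^7 + A^11 - A^15 + A^19; writhe -7
components 1, writhe -7 (11 crossings)
3-colorings: 3 of 3^11, det 7 — not tricolorable
note: the span of V is 7, forcing >= 7 crossings in any diagram


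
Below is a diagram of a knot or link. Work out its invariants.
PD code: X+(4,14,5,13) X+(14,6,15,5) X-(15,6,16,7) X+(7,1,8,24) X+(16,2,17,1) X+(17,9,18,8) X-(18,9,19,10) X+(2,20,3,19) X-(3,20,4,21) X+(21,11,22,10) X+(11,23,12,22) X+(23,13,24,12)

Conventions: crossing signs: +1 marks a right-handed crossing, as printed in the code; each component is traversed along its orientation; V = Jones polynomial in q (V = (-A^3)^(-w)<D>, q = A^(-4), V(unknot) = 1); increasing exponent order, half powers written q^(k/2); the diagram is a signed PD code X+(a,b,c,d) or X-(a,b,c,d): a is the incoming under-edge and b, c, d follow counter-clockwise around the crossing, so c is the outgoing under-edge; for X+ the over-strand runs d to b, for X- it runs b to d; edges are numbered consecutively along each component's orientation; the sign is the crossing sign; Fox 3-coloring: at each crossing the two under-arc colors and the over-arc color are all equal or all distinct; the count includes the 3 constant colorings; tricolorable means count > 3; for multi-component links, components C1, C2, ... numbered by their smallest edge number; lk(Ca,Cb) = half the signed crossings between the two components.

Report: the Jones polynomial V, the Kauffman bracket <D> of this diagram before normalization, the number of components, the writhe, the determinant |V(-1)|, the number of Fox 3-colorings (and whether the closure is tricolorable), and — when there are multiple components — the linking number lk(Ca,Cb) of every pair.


Jones polynomial: V(q) = q^2 + q^4 - q^5 + q^6 - q^7
<D> = -A^-10 + A^-6 - A^-2 + A^2 + A^10; writhe +6
components 1, writhe +6 (12 crossings)
3-colorings: 3 of 3^12, det 5 — not tricolorable
note: det 5 = |V(-1)|; not divisible by 3, so not tricolorable


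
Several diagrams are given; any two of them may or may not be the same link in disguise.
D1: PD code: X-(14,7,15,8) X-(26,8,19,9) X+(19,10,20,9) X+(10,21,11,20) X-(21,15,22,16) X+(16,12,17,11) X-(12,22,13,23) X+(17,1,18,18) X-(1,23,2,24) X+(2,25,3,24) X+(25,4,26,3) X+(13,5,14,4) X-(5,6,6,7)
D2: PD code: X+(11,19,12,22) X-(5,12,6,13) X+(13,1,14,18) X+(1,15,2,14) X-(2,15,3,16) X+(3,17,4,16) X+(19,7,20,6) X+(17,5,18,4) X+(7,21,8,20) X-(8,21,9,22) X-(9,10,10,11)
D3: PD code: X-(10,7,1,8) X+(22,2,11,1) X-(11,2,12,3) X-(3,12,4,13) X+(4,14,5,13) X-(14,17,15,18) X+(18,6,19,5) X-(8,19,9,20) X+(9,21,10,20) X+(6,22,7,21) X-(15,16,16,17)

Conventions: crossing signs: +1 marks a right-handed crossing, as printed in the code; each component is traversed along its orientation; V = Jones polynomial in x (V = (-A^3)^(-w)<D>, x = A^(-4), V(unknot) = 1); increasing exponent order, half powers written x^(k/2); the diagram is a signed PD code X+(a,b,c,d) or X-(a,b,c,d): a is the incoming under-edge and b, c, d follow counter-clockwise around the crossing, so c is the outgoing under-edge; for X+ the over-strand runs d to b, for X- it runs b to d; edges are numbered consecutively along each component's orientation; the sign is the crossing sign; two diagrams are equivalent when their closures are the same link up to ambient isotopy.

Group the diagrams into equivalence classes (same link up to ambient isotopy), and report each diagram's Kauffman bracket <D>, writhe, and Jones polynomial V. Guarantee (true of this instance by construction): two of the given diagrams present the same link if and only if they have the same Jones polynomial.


equivalence classes: {D1} | {D2} | {D3}
D1 (bracket -A^-11 + 2A^-7 - A^-3 + 2A - A^5 + A^9; 13 crossings at w = +1): V = -x^(-3/2) + x^(-1/2) - 2x^(1/2) + x^(3/2) - 2x^(5/2) + x^(7/2)
V(D2) = -x^(3/2) - 2x^(7/2) + x^(9/2) - x^(11/2) + x^(13/2)  [11 crossings, <D> = -A^-17 + A^-13 - A^-9 + 2A^-5 + A^3, w = +3]
V(D3) = -x^(1/2) - x^(5/2)  (w -1, c 11, <D> = A^-13 + A^-5)
observation: 3 classes among 3 diagrams; unequal V(x) rules out equality


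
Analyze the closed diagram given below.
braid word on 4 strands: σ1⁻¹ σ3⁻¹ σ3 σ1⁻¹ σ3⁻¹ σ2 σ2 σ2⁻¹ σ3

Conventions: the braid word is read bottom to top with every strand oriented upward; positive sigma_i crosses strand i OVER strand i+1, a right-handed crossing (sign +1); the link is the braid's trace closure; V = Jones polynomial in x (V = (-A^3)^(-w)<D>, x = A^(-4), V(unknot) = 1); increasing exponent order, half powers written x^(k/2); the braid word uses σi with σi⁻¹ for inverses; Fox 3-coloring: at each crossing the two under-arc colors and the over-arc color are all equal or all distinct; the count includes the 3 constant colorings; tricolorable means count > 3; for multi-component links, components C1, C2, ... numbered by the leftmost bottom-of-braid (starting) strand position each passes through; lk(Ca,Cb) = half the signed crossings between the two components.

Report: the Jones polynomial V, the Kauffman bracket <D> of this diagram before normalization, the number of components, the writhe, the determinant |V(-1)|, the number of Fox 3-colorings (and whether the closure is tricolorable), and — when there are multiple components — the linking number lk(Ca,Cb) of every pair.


V = x^-3 + x^-2 + x^-1 + 1
<D> = -A^-3 - A - A^5 - A^9 (w = -1)
3 components over 9 crossings, w = -1
lk(C1,C2): -1
lk(C1,C3) = 0
linking number lk(C2,C3) = 0
9 Fox colorings among 3^9, |V(-1)| = 0: tricolorable
why: free reduction leaves σ1⁻¹ σ1⁻¹ σ3⁻¹ σ2 σ3 of the original 9 letters


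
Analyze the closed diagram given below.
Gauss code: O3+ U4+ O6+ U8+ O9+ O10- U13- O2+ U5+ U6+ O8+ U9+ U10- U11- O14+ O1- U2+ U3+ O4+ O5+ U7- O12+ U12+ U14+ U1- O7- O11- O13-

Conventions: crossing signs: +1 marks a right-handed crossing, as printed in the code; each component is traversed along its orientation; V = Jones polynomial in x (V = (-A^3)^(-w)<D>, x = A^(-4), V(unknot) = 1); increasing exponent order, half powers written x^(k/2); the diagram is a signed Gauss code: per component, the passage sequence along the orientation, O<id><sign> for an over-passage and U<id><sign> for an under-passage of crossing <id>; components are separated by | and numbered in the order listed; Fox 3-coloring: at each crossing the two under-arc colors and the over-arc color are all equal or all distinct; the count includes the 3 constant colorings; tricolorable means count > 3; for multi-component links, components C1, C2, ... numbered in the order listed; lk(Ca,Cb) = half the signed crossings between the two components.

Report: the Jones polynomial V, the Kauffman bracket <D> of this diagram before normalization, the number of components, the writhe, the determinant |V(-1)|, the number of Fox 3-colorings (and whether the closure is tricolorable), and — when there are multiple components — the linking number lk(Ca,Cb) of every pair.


V = x + x^3 - x^4
<D> = -A^-4 + 1 + A^8 (w = +4)
1 component over 14 crossings, w = +4
9 Fox colorings among 3^14, |V(-1)| = 3: tricolorable
why: w = +4 (over 14 crossings) is diagram-only; (-A^3)^(-4) removes it from V


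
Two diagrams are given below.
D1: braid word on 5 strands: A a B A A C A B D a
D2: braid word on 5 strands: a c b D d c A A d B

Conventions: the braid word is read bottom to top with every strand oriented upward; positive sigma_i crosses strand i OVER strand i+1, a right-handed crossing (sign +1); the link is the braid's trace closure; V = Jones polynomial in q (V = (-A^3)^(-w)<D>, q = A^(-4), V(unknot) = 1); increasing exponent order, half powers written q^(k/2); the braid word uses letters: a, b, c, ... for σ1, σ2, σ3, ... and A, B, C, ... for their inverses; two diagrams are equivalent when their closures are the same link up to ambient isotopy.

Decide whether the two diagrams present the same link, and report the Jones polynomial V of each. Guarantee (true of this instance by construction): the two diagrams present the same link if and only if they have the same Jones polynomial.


equivalent: no
V(D1) = -q^-6 + q^-5 - q^-4 + 2q^-3 - q^-2 + q^-1  (w -6, c 10, <D> = A^-14 - A^-10 + 2A^-6 - A^-2 + A^2 - A^6)
V(D2) = q^-2 - q^-1 + 1 - q + q^2  [10 crossings, <D> = A^-2 - A^2 + A^6 - A^10 + A^14, w = +2]
key observation: V(q) takes 2 values over 2 diagrams, fixing the grouping
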